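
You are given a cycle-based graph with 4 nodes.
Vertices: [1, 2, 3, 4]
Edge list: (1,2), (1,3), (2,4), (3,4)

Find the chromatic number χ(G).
Clique number ω(G) = 2 (lower bound: χ ≥ ω).
The graph is bipartite (no odd cycle), so 2 colors suffice: χ(G) = 2.
A valid 2-coloring: color 1: [1, 4]; color 2: [2, 3].

χ(G) = 2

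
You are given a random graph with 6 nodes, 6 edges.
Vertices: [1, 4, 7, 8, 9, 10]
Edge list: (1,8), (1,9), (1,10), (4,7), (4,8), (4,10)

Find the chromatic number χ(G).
χ(G) = 2

Clique number ω(G) = 2 (lower bound: χ ≥ ω).
The graph is bipartite (no odd cycle), so 2 colors suffice: χ(G) = 2.
A valid 2-coloring: color 1: [1, 4]; color 2: [7, 8, 9, 10].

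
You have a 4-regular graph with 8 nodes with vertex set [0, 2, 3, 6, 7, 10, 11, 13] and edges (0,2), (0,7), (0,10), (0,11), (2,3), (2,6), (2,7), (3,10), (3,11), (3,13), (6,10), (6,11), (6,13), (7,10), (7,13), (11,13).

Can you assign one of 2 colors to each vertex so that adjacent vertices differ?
The clique on vertices [0, 2, 7] has size 3 > 2, so it alone needs 3 colors.

No, G is not 2-colorable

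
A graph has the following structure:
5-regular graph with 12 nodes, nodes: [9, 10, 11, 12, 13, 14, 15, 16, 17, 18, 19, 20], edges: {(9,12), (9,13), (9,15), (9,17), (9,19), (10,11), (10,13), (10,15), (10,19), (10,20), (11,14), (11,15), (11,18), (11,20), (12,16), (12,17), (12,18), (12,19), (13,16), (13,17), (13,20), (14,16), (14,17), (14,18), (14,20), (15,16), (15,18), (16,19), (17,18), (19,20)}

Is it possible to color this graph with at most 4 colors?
Yes, G is 4-colorable

A valid 4-coloring: color 1: [9, 16, 18, 20]; color 2: [11, 13, 19]; color 3: [12, 14, 15]; color 4: [10, 17].
(χ(G) = 4 ≤ 4.)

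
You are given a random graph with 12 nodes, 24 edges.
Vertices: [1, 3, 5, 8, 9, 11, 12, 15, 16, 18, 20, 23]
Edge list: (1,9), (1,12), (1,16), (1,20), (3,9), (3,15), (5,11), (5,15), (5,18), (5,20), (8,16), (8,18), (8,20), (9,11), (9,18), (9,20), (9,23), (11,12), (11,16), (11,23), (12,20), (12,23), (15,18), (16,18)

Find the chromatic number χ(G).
χ(G) = 3

Clique number ω(G) = 3 (lower bound: χ ≥ ω).
The clique on [5, 15, 18] has size 3, forcing χ ≥ 3, and the coloring below uses 3 colors, so χ(G) = 3.
A valid 3-coloring: color 1: [9, 12, 15, 16]; color 2: [3, 11, 18, 20]; color 3: [1, 5, 8, 23].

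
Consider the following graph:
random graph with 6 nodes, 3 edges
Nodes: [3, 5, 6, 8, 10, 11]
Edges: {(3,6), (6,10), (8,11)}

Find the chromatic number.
Clique number ω(G) = 2 (lower bound: χ ≥ ω).
The graph is bipartite (no odd cycle), so 2 colors suffice: χ(G) = 2.
A valid 2-coloring: color 1: [5, 6, 11]; color 2: [3, 8, 10].

χ(G) = 2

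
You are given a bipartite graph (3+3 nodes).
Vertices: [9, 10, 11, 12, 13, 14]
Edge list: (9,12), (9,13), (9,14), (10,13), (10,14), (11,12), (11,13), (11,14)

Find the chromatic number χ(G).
Clique number ω(G) = 2 (lower bound: χ ≥ ω).
The graph is bipartite (no odd cycle), so 2 colors suffice: χ(G) = 2.
A valid 2-coloring: color 1: [12, 13, 14]; color 2: [9, 10, 11].

χ(G) = 2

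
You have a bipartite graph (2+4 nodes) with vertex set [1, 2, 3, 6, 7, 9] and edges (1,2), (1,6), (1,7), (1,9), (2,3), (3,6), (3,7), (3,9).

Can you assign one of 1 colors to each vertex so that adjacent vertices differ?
Edge (1,9) forces its endpoints to differ, so 1 color is not enough.

No, G is not 1-colorable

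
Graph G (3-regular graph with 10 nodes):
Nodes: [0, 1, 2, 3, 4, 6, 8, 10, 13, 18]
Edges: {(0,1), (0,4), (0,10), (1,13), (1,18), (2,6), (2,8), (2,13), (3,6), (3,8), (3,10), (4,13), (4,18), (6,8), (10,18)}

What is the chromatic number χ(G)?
χ(G) = 3

Clique number ω(G) = 3 (lower bound: χ ≥ ω).
The clique on [2, 6, 8] has size 3, forcing χ ≥ 3, and the coloring below uses 3 colors, so χ(G) = 3.
A valid 3-coloring: color 1: [6, 10, 13]; color 2: [0, 8, 18]; color 3: [1, 2, 3, 4].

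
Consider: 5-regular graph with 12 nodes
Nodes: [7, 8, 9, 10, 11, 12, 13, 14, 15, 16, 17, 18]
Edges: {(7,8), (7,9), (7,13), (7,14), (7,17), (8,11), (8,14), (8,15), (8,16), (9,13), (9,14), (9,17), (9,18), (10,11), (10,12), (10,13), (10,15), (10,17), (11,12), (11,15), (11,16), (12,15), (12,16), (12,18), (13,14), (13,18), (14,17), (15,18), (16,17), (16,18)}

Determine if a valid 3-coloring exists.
The clique on vertices [7, 9, 14, 17] has size 4 > 3, so it alone needs 4 colors.

No, G is not 3-colorable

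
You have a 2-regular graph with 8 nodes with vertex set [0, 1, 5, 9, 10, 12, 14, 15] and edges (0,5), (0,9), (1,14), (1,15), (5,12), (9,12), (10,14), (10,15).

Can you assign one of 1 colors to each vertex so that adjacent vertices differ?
No, G is not 1-colorable

Edge (0,9) forces its endpoints to differ, so 1 color is not enough.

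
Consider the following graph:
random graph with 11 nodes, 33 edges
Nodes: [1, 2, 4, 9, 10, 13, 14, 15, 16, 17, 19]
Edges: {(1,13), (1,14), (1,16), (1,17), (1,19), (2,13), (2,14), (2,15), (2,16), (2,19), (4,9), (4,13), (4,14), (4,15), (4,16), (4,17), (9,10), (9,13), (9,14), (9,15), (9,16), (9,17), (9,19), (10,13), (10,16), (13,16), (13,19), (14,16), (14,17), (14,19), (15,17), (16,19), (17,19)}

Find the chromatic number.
Clique number ω(G) = 4 (lower bound: χ ≥ ω).
The clique on [1, 13, 16, 19] has size 4, forcing χ ≥ 4, and the coloring below uses 4 colors, so χ(G) = 4.
A valid 4-coloring: color 1: [1, 2, 9]; color 2: [16, 17]; color 3: [4, 10, 19]; color 4: [13, 14, 15].

χ(G) = 4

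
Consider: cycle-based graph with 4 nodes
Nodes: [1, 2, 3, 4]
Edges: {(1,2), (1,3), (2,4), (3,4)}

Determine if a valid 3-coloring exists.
Yes, G is 3-colorable

A valid 3-coloring: color 1: [2, 3]; color 2: [1, 4].
(χ(G) = 2 ≤ 3.)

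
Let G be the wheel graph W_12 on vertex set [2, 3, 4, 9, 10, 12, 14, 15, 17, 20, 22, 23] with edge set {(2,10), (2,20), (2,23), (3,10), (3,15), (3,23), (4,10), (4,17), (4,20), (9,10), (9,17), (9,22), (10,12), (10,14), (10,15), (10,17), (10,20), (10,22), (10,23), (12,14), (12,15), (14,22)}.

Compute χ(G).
χ(G) = 4

Clique number ω(G) = 3 (lower bound: χ ≥ ω).
Odd cycle [12, 14, 22, 9, 17, 4, 20, 2, 23, 3, 15] needs 3 colors (χ ≥ 3).
Vertex 10 is adjacent to every vertex of [2, 3, 4, 9, 12, 14, 15, 17, 20, 22, 23], which already need 3 colors among themselves, so 10 needs a new color (χ ≥ 4).
The coloring below uses 4 colors, so χ(G) = 4.
A valid 4-coloring: color 1: [10]; color 2: [3, 12, 17, 20, 22]; color 3: [2, 4, 9, 14, 15]; color 4: [23].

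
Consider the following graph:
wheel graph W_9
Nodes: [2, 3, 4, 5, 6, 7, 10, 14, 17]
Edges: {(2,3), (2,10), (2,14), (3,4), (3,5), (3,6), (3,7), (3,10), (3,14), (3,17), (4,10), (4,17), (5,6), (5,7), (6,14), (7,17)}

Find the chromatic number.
χ(G) = 3

Clique number ω(G) = 3 (lower bound: χ ≥ ω).
The clique on [2, 3, 10] has size 3, forcing χ ≥ 3, and the coloring below uses 3 colors, so χ(G) = 3.
A valid 3-coloring: color 1: [3]; color 2: [5, 10, 14, 17]; color 3: [2, 4, 6, 7].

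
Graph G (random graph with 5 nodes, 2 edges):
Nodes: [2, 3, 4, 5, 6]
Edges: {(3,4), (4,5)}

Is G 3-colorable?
A valid 3-coloring: color 1: [2, 4, 6]; color 2: [3, 5].
(χ(G) = 2 ≤ 3.)

Yes, G is 3-colorable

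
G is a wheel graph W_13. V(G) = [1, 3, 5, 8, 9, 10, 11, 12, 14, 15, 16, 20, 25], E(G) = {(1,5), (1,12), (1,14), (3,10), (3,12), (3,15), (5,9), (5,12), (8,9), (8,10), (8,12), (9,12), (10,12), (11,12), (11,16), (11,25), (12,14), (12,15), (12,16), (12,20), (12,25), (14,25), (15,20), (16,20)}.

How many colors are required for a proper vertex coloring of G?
χ(G) = 3

Clique number ω(G) = 3 (lower bound: χ ≥ ω).
The clique on [1, 5, 12] has size 3, forcing χ ≥ 3, and the coloring below uses 3 colors, so χ(G) = 3.
A valid 3-coloring: color 1: [12]; color 2: [3, 5, 8, 11, 14, 20]; color 3: [1, 9, 10, 15, 16, 25].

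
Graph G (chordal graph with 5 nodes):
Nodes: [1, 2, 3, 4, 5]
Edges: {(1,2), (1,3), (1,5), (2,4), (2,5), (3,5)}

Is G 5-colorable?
A valid 5-coloring: color 1: [2, 3]; color 2: [4, 5]; color 3: [1].
(χ(G) = 3 ≤ 5.)

Yes, G is 5-colorable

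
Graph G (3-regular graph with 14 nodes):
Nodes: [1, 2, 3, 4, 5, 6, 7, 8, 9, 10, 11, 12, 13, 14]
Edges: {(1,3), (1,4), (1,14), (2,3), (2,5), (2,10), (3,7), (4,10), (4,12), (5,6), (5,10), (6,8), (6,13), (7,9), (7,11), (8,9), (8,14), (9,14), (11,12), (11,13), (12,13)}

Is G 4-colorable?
Yes, G is 4-colorable

A valid 4-coloring: color 1: [1, 5, 7, 8, 12]; color 2: [2, 4, 9, 13]; color 3: [3, 6, 10, 11, 14].
(χ(G) = 3 ≤ 4.)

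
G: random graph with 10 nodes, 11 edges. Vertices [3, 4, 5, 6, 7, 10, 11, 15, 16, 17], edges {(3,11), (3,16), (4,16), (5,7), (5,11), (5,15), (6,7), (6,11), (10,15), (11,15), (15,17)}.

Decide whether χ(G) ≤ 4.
Yes, G is 4-colorable

A valid 4-coloring: color 1: [3, 4, 6, 15]; color 2: [7, 10, 11, 16, 17]; color 3: [5].
(χ(G) = 3 ≤ 4.)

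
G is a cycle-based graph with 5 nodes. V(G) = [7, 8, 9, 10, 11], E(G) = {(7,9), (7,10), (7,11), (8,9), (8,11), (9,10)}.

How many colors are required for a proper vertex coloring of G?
Clique number ω(G) = 3 (lower bound: χ ≥ ω).
The clique on [7, 9, 10] has size 3, forcing χ ≥ 3, and the coloring below uses 3 colors, so χ(G) = 3.
A valid 3-coloring: color 1: [9, 11]; color 2: [7, 8]; color 3: [10].

χ(G) = 3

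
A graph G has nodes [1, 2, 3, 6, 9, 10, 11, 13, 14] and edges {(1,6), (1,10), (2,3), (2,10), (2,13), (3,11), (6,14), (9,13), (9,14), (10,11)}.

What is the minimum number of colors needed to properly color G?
Clique number ω(G) = 2 (lower bound: χ ≥ ω).
Odd cycle [10, 1, 6, 14, 9, 13, 2] needs 3 colors (χ ≥ 3).
The coloring below uses 3 colors, so χ(G) = 3.
A valid 3-coloring: color 1: [1, 2, 11, 14]; color 2: [3, 6, 10, 13]; color 3: [9].

χ(G) = 3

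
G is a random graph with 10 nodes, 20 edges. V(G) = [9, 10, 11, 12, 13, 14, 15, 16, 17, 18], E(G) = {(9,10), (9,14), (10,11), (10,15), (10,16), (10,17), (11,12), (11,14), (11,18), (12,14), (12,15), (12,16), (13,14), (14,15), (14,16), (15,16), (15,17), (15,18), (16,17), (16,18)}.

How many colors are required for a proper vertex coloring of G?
Clique number ω(G) = 4 (lower bound: χ ≥ ω).
The clique on [10, 15, 16, 17] has size 4, forcing χ ≥ 4, and the coloring below uses 4 colors, so χ(G) = 4.
A valid 4-coloring: color 1: [10, 14, 18]; color 2: [9, 11, 13, 16]; color 3: [15]; color 4: [12, 17].

χ(G) = 4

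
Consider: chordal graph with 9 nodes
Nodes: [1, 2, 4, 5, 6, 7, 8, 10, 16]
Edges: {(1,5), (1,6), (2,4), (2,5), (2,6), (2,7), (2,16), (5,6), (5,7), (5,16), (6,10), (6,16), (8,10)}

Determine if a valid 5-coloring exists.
Yes, G is 5-colorable

A valid 5-coloring: color 1: [4, 5, 10]; color 2: [1, 2, 8]; color 3: [6, 7]; color 4: [16].
(χ(G) = 4 ≤ 5.)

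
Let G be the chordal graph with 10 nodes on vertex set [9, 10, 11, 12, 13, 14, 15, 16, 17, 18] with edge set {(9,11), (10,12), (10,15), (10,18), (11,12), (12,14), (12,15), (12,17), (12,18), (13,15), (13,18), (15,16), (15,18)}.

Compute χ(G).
χ(G) = 4

Clique number ω(G) = 4 (lower bound: χ ≥ ω).
The clique on [10, 12, 15, 18] has size 4, forcing χ ≥ 4, and the coloring below uses 4 colors, so χ(G) = 4.
A valid 4-coloring: color 1: [9, 12, 13, 16]; color 2: [11, 14, 15, 17]; color 3: [18]; color 4: [10].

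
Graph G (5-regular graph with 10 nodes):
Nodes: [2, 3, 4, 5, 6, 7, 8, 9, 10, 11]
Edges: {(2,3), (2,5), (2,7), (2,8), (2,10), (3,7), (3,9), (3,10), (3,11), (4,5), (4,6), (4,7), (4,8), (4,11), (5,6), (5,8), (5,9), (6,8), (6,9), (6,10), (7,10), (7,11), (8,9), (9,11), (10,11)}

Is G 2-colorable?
No, G is not 2-colorable

The clique on vertices [2, 3, 7, 10] has size 4 > 2, so it alone needs 4 colors.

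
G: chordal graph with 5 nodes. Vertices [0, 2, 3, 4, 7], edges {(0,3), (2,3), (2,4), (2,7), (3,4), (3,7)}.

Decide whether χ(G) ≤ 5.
Yes, G is 5-colorable

A valid 5-coloring: color 1: [3]; color 2: [0, 2]; color 3: [4, 7].
(χ(G) = 3 ≤ 5.)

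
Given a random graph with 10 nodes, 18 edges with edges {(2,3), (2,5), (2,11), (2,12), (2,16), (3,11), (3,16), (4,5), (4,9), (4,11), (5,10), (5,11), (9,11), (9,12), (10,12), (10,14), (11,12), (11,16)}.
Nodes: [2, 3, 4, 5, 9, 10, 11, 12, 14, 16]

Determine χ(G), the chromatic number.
χ(G) = 4

Clique number ω(G) = 4 (lower bound: χ ≥ ω).
The clique on [2, 3, 11, 16] has size 4, forcing χ ≥ 4, and the coloring below uses 4 colors, so χ(G) = 4.
A valid 4-coloring: color 1: [10, 11]; color 2: [2, 9, 14]; color 3: [3, 5, 12]; color 4: [4, 16].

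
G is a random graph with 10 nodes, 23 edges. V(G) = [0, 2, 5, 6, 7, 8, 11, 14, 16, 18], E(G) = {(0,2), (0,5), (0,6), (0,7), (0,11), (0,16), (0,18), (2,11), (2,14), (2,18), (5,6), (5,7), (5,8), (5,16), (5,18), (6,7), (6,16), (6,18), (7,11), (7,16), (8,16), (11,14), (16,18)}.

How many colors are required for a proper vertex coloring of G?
χ(G) = 5

Clique number ω(G) = 5 (lower bound: χ ≥ ω).
The clique on [0, 5, 6, 16, 18] has size 5, forcing χ ≥ 5, and the coloring below uses 5 colors, so χ(G) = 5.
A valid 5-coloring: color 1: [0, 8, 14]; color 2: [2, 5]; color 3: [11, 16]; color 4: [7, 18]; color 5: [6].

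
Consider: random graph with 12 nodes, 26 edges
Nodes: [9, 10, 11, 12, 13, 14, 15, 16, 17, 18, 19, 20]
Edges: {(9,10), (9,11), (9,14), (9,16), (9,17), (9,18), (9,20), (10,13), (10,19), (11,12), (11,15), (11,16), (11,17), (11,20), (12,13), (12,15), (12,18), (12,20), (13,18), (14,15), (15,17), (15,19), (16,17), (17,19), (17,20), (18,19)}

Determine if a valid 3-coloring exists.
No, G is not 3-colorable

The clique on vertices [9, 11, 16, 17] has size 4 > 3, so it alone needs 4 colors.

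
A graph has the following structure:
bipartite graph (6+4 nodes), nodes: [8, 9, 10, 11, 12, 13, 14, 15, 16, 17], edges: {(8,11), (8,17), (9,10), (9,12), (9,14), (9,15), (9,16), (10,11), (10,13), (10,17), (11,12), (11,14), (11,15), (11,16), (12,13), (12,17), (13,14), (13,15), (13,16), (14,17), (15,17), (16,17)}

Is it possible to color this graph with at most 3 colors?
Yes, G is 3-colorable

A valid 3-coloring: color 1: [9, 11, 13, 17]; color 2: [8, 10, 12, 14, 15, 16].
(χ(G) = 2 ≤ 3.)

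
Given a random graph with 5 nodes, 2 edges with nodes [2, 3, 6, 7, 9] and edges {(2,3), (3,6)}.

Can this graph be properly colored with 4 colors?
A valid 4-coloring: color 1: [3, 7, 9]; color 2: [2, 6].
(χ(G) = 2 ≤ 4.)

Yes, G is 4-colorable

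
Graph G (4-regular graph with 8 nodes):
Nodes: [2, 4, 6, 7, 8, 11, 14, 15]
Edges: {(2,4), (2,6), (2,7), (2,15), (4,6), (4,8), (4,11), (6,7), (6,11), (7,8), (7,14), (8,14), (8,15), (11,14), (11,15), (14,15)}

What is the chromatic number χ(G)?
Clique number ω(G) = 3 (lower bound: χ ≥ ω).
The clique on [7, 8, 14] has size 3, forcing χ ≥ 3, and the coloring below uses 3 colors, so χ(G) = 3.
A valid 3-coloring: color 1: [4, 7, 15]; color 2: [6, 14]; color 3: [2, 8, 11].

χ(G) = 3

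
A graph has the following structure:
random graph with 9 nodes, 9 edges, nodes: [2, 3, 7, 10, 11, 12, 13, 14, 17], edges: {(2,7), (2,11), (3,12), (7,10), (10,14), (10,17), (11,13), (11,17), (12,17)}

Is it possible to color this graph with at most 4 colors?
Yes, G is 4-colorable

A valid 4-coloring: color 1: [10, 11, 12]; color 2: [2, 3, 13, 14, 17]; color 3: [7].
(χ(G) = 3 ≤ 4.)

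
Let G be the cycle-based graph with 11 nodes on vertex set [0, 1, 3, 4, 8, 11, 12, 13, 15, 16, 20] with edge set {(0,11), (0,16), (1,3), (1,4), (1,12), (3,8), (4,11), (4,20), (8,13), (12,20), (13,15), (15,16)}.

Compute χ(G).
χ(G) = 3

Clique number ω(G) = 2 (lower bound: χ ≥ ω).
Odd cycle [0, 16, 15, 13, 8, 3, 1, 4, 11] needs 3 colors (χ ≥ 3).
The coloring below uses 3 colors, so χ(G) = 3.
A valid 3-coloring: color 1: [0, 4, 8, 12, 15]; color 2: [1, 11, 13, 16, 20]; color 3: [3].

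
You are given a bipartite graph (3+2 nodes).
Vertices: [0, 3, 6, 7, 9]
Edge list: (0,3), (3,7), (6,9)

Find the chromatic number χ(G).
χ(G) = 2

Clique number ω(G) = 2 (lower bound: χ ≥ ω).
The graph is bipartite (no odd cycle), so 2 colors suffice: χ(G) = 2.
A valid 2-coloring: color 1: [3, 9]; color 2: [0, 6, 7].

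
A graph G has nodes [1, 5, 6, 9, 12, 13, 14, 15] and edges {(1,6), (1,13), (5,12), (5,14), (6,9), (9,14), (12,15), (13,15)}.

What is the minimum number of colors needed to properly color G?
Clique number ω(G) = 2 (lower bound: χ ≥ ω).
The graph is bipartite (no odd cycle), so 2 colors suffice: χ(G) = 2.
A valid 2-coloring: color 1: [6, 12, 13, 14]; color 2: [1, 5, 9, 15].

χ(G) = 2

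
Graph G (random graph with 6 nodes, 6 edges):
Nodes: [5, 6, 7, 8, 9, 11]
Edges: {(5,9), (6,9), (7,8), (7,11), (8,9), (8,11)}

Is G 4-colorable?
A valid 4-coloring: color 1: [9, 11]; color 2: [5, 6, 8]; color 3: [7].
(χ(G) = 3 ≤ 4.)

Yes, G is 4-colorable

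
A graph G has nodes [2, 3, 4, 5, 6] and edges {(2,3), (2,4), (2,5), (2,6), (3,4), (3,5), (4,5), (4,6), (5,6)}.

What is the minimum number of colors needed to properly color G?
Clique number ω(G) = 4 (lower bound: χ ≥ ω).
The clique on [2, 3, 4, 5] has size 4, forcing χ ≥ 4, and the coloring below uses 4 colors, so χ(G) = 4.
A valid 4-coloring: color 1: [5]; color 2: [2]; color 3: [4]; color 4: [3, 6].

χ(G) = 4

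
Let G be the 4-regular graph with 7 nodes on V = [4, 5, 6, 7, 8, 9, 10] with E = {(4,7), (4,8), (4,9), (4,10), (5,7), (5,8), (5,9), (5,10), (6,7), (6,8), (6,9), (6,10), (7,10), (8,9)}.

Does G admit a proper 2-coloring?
No, G is not 2-colorable

The clique on vertices [4, 8, 9] has size 3 > 2, so it alone needs 3 colors.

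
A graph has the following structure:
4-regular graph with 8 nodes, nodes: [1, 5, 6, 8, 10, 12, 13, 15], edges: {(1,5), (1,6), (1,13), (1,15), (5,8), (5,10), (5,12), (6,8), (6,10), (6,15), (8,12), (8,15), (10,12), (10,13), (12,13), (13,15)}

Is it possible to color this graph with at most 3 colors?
Yes, G is 3-colorable

A valid 3-coloring: color 1: [5, 6, 13]; color 2: [1, 8, 10]; color 3: [12, 15].
(χ(G) = 3 ≤ 3.)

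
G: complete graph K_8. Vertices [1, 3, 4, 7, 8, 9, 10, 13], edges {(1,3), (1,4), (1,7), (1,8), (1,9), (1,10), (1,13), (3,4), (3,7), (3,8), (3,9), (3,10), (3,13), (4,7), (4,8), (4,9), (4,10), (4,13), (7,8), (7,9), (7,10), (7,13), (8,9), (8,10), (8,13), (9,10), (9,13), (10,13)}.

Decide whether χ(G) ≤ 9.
A valid 9-coloring: color 1: [13]; color 2: [7]; color 3: [10]; color 4: [3]; color 5: [1]; color 6: [8]; color 7: [9]; color 8: [4].
(χ(G) = 8 ≤ 9.)

Yes, G is 9-colorable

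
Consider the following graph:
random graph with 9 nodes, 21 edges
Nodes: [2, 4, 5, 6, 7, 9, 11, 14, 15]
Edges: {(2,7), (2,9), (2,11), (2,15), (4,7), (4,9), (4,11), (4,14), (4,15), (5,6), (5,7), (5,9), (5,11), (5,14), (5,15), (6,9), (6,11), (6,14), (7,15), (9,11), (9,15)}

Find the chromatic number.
Clique number ω(G) = 4 (lower bound: χ ≥ ω).
The clique on [5, 6, 9, 11] has size 4, forcing χ ≥ 4, and the coloring below uses 4 colors, so χ(G) = 4.
A valid 4-coloring: color 1: [2, 4, 5]; color 2: [7, 9, 14]; color 3: [11, 15]; color 4: [6].

χ(G) = 4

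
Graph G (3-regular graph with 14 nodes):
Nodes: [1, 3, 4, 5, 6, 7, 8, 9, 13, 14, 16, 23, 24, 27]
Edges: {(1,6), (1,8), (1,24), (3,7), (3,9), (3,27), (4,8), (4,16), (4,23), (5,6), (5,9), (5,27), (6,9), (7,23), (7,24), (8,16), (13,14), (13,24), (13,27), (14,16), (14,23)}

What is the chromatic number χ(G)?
Clique number ω(G) = 3 (lower bound: χ ≥ ω).
The clique on [4, 8, 16] has size 3, forcing χ ≥ 3, and the coloring below uses 3 colors, so χ(G) = 3.
A valid 3-coloring: color 1: [3, 6, 8, 13, 23]; color 2: [1, 4, 5, 7, 14]; color 3: [9, 16, 24, 27].

χ(G) = 3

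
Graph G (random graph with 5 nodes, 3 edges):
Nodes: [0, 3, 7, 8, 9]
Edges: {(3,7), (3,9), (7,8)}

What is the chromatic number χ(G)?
χ(G) = 2

Clique number ω(G) = 2 (lower bound: χ ≥ ω).
The graph is bipartite (no odd cycle), so 2 colors suffice: χ(G) = 2.
A valid 2-coloring: color 1: [0, 7, 9]; color 2: [3, 8].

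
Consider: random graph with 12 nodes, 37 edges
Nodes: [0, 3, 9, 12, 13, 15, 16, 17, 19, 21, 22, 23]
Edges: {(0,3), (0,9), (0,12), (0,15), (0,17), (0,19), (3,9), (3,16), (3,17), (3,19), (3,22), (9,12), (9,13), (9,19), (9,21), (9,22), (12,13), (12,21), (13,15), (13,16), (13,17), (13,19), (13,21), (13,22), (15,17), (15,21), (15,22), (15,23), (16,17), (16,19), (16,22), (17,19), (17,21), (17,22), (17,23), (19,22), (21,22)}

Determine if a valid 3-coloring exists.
No, G is not 3-colorable

The clique on vertices [3, 16, 17, 19, 22] has size 5 > 3, so it alone needs 5 colors.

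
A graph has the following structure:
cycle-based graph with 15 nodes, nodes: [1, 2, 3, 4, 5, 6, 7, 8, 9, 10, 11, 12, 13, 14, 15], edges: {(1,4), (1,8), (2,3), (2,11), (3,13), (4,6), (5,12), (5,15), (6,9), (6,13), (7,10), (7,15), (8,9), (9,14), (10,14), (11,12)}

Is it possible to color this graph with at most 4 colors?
A valid 4-coloring: color 1: [1, 3, 5, 6, 7, 11, 14]; color 2: [2, 4, 9, 10, 12, 13, 15]; color 3: [8].
(χ(G) = 3 ≤ 4.)

Yes, G is 4-colorable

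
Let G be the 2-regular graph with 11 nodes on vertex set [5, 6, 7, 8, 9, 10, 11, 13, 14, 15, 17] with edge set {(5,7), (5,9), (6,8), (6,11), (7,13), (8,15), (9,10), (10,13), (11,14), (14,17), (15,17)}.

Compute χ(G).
Clique number ω(G) = 2 (lower bound: χ ≥ ω).
Odd cycle [9, 5, 7, 13, 10] needs 3 colors (χ ≥ 3).
The coloring below uses 3 colors, so χ(G) = 3.
A valid 3-coloring: color 1: [5, 8, 11, 13, 17]; color 2: [6, 7, 9, 14, 15]; color 3: [10].

χ(G) = 3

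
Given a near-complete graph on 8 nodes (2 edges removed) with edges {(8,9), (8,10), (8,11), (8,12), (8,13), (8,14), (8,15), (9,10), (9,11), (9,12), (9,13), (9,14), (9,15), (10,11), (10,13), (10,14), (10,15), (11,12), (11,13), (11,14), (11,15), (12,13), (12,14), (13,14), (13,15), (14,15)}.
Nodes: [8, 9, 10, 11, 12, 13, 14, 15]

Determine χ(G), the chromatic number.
Clique number ω(G) = 7 (lower bound: χ ≥ ω).
The clique on [8, 9, 10, 11, 13, 14, 15] has size 7, forcing χ ≥ 7, and the coloring below uses 7 colors, so χ(G) = 7.
A valid 7-coloring: color 1: [8]; color 2: [9]; color 3: [13]; color 4: [14]; color 5: [11]; color 6: [12, 15]; color 7: [10].

χ(G) = 7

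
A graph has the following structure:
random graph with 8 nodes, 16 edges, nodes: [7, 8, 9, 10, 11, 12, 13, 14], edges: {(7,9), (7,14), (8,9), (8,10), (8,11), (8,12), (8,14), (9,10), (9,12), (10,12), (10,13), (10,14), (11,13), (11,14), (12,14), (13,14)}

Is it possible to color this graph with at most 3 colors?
No, G is not 3-colorable

The clique on vertices [8, 9, 10, 12] has size 4 > 3, so it alone needs 4 colors.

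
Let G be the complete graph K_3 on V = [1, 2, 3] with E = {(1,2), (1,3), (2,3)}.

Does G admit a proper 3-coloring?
Yes, G is 3-colorable

A valid 3-coloring: color 1: [3]; color 2: [2]; color 3: [1].
(χ(G) = 3 ≤ 3.)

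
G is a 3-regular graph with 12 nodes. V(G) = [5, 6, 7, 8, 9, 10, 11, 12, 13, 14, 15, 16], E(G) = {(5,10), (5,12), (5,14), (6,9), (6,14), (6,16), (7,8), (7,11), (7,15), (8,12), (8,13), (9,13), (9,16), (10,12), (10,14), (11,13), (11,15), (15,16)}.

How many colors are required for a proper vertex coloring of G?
χ(G) = 3

Clique number ω(G) = 3 (lower bound: χ ≥ ω).
The clique on [5, 10, 12] has size 3, forcing χ ≥ 3, and the coloring below uses 3 colors, so χ(G) = 3.
A valid 3-coloring: color 1: [5, 6, 8, 15]; color 2: [7, 12, 13, 14, 16]; color 3: [9, 10, 11].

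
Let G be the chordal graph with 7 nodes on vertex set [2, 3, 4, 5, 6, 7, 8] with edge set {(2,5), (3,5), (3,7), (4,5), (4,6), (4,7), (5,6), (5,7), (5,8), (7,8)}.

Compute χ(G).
Clique number ω(G) = 3 (lower bound: χ ≥ ω).
The clique on [4, 5, 6] has size 3, forcing χ ≥ 3, and the coloring below uses 3 colors, so χ(G) = 3.
A valid 3-coloring: color 1: [5]; color 2: [2, 6, 7]; color 3: [3, 4, 8].

χ(G) = 3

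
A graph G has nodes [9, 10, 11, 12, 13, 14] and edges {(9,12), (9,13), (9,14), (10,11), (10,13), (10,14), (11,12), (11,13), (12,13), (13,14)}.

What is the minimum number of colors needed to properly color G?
Clique number ω(G) = 3 (lower bound: χ ≥ ω).
Odd cycle [12, 9, 14, 10, 11] needs 3 colors (χ ≥ 3).
Vertex 13 is adjacent to every vertex of [9, 10, 11, 12, 14], which already need 3 colors among themselves, so 13 needs a new color (χ ≥ 4).
The coloring below uses 4 colors, so χ(G) = 4.
A valid 4-coloring: color 1: [13]; color 2: [10, 12]; color 3: [9, 11]; color 4: [14].

χ(G) = 4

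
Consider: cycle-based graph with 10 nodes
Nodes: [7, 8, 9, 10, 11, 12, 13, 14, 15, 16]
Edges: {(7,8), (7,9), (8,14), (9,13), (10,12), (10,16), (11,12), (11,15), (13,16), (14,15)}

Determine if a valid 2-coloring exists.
A valid 2-coloring: color 1: [7, 10, 11, 13, 14]; color 2: [8, 9, 12, 15, 16].
(χ(G) = 2 ≤ 2.)

Yes, G is 2-colorable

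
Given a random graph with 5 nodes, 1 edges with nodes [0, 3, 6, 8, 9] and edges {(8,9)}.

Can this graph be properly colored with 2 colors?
A valid 2-coloring: color 1: [0, 3, 6, 8]; color 2: [9].
(χ(G) = 2 ≤ 2.)

Yes, G is 2-colorable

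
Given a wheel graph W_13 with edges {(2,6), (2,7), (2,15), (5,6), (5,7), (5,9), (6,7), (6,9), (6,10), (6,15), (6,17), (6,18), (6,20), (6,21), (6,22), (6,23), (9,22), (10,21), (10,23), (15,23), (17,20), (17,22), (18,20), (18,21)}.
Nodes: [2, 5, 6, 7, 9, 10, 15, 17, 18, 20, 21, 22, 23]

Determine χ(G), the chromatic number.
χ(G) = 3

Clique number ω(G) = 3 (lower bound: χ ≥ ω).
The clique on [2, 6, 7] has size 3, forcing χ ≥ 3, and the coloring below uses 3 colors, so χ(G) = 3.
A valid 3-coloring: color 1: [6]; color 2: [7, 9, 10, 15, 17, 18]; color 3: [2, 5, 20, 21, 22, 23].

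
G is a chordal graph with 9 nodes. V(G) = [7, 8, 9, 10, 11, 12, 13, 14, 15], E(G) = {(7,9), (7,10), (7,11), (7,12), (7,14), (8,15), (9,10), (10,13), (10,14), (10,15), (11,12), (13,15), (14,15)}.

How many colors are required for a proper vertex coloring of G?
Clique number ω(G) = 3 (lower bound: χ ≥ ω).
The clique on [10, 13, 15] has size 3, forcing χ ≥ 3, and the coloring below uses 3 colors, so χ(G) = 3.
A valid 3-coloring: color 1: [8, 10, 12]; color 2: [7, 15]; color 3: [9, 11, 13, 14].

χ(G) = 3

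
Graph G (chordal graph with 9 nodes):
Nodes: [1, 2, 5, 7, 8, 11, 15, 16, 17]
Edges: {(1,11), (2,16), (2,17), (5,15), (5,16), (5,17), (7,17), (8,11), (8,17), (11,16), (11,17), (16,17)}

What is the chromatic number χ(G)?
Clique number ω(G) = 3 (lower bound: χ ≥ ω).
The clique on [8, 11, 17] has size 3, forcing χ ≥ 3, and the coloring below uses 3 colors, so χ(G) = 3.
A valid 3-coloring: color 1: [1, 15, 17]; color 2: [7, 8, 16]; color 3: [2, 5, 11].

χ(G) = 3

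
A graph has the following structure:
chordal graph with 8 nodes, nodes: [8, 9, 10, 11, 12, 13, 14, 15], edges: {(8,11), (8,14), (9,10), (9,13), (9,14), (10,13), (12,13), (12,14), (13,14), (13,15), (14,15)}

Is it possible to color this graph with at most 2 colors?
The clique on vertices [9, 10, 13] has size 3 > 2, so it alone needs 3 colors.

No, G is not 2-colorable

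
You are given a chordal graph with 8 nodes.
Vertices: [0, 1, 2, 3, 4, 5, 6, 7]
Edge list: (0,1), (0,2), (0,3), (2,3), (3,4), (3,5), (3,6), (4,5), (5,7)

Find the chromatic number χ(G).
χ(G) = 3

Clique number ω(G) = 3 (lower bound: χ ≥ ω).
The clique on [0, 2, 3] has size 3, forcing χ ≥ 3, and the coloring below uses 3 colors, so χ(G) = 3.
A valid 3-coloring: color 1: [1, 3, 7]; color 2: [0, 5, 6]; color 3: [2, 4].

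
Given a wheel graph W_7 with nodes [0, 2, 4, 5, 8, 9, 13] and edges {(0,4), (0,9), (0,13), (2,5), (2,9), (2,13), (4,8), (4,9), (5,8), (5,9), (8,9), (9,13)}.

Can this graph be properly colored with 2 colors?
No, G is not 2-colorable

The clique on vertices [0, 4, 9] has size 3 > 2, so it alone needs 3 colors.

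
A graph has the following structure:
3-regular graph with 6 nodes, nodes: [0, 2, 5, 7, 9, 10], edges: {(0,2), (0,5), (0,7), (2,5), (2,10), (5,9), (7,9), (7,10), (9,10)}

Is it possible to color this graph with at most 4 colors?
Yes, G is 4-colorable

A valid 4-coloring: color 1: [0, 10]; color 2: [5, 7]; color 3: [2, 9].
(χ(G) = 3 ≤ 4.)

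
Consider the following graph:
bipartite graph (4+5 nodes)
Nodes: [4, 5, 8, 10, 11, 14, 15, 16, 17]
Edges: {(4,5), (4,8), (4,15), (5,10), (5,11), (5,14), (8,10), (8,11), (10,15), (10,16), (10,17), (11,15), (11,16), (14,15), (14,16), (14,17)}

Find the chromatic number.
Clique number ω(G) = 2 (lower bound: χ ≥ ω).
The graph is bipartite (no odd cycle), so 2 colors suffice: χ(G) = 2.
A valid 2-coloring: color 1: [4, 10, 11, 14]; color 2: [5, 8, 15, 16, 17].

χ(G) = 2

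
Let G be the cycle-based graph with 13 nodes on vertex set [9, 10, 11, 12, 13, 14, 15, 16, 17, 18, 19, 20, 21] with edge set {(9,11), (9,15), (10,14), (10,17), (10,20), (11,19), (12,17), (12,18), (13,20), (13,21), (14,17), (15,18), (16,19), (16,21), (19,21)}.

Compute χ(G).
χ(G) = 3

Clique number ω(G) = 3 (lower bound: χ ≥ ω).
The clique on [10, 14, 17] has size 3, forcing χ ≥ 3, and the coloring below uses 3 colors, so χ(G) = 3.
A valid 3-coloring: color 1: [10, 11, 12, 15, 21]; color 2: [9, 13, 17, 18, 19]; color 3: [14, 16, 20].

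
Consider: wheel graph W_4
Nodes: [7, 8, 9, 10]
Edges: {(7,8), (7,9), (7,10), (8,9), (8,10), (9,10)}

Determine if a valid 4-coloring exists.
A valid 4-coloring: color 1: [8]; color 2: [7]; color 3: [9]; color 4: [10].
(χ(G) = 4 ≤ 4.)

Yes, G is 4-colorable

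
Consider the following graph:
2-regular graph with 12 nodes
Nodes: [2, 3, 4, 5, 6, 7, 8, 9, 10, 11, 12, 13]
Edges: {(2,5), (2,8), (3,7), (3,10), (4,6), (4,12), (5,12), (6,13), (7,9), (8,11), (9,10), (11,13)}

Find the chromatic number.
χ(G) = 2

Clique number ω(G) = 2 (lower bound: χ ≥ ω).
The graph is bipartite (no odd cycle), so 2 colors suffice: χ(G) = 2.
A valid 2-coloring: color 1: [2, 6, 7, 10, 11, 12]; color 2: [3, 4, 5, 8, 9, 13].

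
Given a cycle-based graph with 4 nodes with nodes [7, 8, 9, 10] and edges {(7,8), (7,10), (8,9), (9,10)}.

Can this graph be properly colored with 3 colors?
Yes, G is 3-colorable

A valid 3-coloring: color 1: [8, 10]; color 2: [7, 9].
(χ(G) = 2 ≤ 3.)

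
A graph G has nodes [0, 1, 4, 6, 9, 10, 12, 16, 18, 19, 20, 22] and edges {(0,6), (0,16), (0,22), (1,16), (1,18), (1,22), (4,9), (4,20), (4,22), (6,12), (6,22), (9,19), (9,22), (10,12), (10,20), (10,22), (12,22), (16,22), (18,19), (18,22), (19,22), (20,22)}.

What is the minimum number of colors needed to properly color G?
χ(G) = 4

Clique number ω(G) = 3 (lower bound: χ ≥ ω).
Odd cycle [4, 20, 10, 12, 6, 0, 16, 1, 18, 19, 9] needs 3 colors (χ ≥ 3).
Vertex 22 is adjacent to every vertex of [0, 1, 4, 6, 9, 10, 12, 16, 18, 19, 20], which already need 3 colors among themselves, so 22 needs a new color (χ ≥ 4).
The coloring below uses 4 colors, so χ(G) = 4.
A valid 4-coloring: color 1: [22]; color 2: [4, 6, 10, 16, 19]; color 3: [0, 1, 9, 12, 20]; color 4: [18].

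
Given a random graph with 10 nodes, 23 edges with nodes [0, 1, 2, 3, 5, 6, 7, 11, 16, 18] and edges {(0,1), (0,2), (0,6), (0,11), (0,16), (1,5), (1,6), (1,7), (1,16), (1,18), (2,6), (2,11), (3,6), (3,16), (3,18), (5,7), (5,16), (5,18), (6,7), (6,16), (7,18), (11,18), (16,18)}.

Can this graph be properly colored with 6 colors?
Yes, G is 6-colorable

A valid 6-coloring: color 1: [6, 18]; color 2: [1, 3, 11]; color 3: [2, 7, 16]; color 4: [0, 5].
(χ(G) = 4 ≤ 6.)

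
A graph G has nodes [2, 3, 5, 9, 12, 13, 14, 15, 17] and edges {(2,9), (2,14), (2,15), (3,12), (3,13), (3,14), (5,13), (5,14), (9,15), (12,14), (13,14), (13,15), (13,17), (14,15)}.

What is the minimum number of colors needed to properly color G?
Clique number ω(G) = 3 (lower bound: χ ≥ ω).
The clique on [2, 9, 15] has size 3, forcing χ ≥ 3, and the coloring below uses 3 colors, so χ(G) = 3.
A valid 3-coloring: color 1: [9, 14, 17]; color 2: [2, 12, 13]; color 3: [3, 5, 15].

χ(G) = 3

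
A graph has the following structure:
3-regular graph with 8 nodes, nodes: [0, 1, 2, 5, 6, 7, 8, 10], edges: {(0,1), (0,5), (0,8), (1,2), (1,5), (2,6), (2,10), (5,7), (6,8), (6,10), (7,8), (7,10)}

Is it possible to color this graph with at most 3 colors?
A valid 3-coloring: color 1: [5, 8, 10]; color 2: [1, 6, 7]; color 3: [0, 2].
(χ(G) = 3 ≤ 3.)

Yes, G is 3-colorable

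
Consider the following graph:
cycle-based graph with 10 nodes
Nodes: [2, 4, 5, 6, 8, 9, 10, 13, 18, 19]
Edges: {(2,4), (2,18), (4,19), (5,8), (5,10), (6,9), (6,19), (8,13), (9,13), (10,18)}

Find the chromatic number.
Clique number ω(G) = 2 (lower bound: χ ≥ ω).
The graph is bipartite (no odd cycle), so 2 colors suffice: χ(G) = 2.
A valid 2-coloring: color 1: [4, 5, 6, 13, 18]; color 2: [2, 8, 9, 10, 19].

χ(G) = 2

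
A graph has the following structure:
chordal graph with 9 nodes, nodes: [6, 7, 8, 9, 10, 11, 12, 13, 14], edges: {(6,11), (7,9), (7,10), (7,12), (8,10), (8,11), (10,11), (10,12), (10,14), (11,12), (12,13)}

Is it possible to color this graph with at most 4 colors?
Yes, G is 4-colorable

A valid 4-coloring: color 1: [6, 9, 10, 13]; color 2: [7, 11, 14]; color 3: [8, 12].
(χ(G) = 3 ≤ 4.)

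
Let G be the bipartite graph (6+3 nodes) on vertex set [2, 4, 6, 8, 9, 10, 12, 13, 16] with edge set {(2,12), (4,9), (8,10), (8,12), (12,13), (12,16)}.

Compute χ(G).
Clique number ω(G) = 2 (lower bound: χ ≥ ω).
The graph is bipartite (no odd cycle), so 2 colors suffice: χ(G) = 2.
A valid 2-coloring: color 1: [4, 6, 10, 12]; color 2: [2, 8, 9, 13, 16].

χ(G) = 2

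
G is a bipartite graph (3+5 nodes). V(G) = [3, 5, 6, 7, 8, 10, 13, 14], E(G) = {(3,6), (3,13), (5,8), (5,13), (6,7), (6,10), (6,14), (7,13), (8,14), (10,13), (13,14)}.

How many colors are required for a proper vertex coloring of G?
Clique number ω(G) = 2 (lower bound: χ ≥ ω).
The graph is bipartite (no odd cycle), so 2 colors suffice: χ(G) = 2.
A valid 2-coloring: color 1: [6, 8, 13]; color 2: [3, 5, 7, 10, 14].

χ(G) = 2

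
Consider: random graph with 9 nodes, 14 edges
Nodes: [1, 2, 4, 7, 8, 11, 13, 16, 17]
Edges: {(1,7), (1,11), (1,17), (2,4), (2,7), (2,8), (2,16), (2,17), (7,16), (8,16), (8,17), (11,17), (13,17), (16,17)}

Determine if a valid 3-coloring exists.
The clique on vertices [2, 8, 16, 17] has size 4 > 3, so it alone needs 4 colors.

No, G is not 3-colorable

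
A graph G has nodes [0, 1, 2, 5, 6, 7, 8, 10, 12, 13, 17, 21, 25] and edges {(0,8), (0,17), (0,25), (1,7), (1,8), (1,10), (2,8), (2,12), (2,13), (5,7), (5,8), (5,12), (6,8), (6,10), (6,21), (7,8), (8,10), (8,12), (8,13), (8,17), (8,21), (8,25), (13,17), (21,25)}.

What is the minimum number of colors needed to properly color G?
Clique number ω(G) = 3 (lower bound: χ ≥ ω).
The clique on [0, 8, 25] has size 3, forcing χ ≥ 3, and the coloring below uses 3 colors, so χ(G) = 3.
A valid 3-coloring: color 1: [8]; color 2: [0, 7, 10, 12, 13, 21]; color 3: [1, 2, 5, 6, 17, 25].

χ(G) = 3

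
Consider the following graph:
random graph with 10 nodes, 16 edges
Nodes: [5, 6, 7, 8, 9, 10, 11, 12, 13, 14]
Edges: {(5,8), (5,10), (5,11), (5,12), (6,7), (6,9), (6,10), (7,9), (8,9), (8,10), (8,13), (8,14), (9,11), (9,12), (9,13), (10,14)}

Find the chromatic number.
χ(G) = 3

Clique number ω(G) = 3 (lower bound: χ ≥ ω).
The clique on [6, 7, 9] has size 3, forcing χ ≥ 3, and the coloring below uses 3 colors, so χ(G) = 3.
A valid 3-coloring: color 1: [5, 9, 14]; color 2: [6, 8, 11, 12]; color 3: [7, 10, 13].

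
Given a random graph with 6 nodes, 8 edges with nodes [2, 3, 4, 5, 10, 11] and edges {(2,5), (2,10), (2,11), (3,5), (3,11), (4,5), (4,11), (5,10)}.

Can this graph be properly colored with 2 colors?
No, G is not 2-colorable

The clique on vertices [2, 5, 10] has size 3 > 2, so it alone needs 3 colors.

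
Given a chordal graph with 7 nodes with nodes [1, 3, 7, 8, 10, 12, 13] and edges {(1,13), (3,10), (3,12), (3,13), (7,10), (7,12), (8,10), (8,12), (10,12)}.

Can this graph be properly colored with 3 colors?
A valid 3-coloring: color 1: [10, 13]; color 2: [1, 12]; color 3: [3, 7, 8].
(χ(G) = 3 ≤ 3.)

Yes, G is 3-colorable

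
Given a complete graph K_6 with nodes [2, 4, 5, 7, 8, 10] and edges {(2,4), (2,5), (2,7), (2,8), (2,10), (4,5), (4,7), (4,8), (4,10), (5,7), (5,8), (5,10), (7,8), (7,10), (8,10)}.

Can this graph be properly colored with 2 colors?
No, G is not 2-colorable

The clique on vertices [2, 4, 5, 7, 8, 10] has size 6 > 2, so it alone needs 6 colors.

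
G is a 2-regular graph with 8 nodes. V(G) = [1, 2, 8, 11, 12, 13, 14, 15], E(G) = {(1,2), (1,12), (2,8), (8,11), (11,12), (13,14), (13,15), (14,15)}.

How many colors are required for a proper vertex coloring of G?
Clique number ω(G) = 3 (lower bound: χ ≥ ω).
The clique on [13, 14, 15] has size 3, forcing χ ≥ 3, and the coloring below uses 3 colors, so χ(G) = 3.
A valid 3-coloring: color 1: [8, 12, 13]; color 2: [2, 11, 15]; color 3: [1, 14].

χ(G) = 3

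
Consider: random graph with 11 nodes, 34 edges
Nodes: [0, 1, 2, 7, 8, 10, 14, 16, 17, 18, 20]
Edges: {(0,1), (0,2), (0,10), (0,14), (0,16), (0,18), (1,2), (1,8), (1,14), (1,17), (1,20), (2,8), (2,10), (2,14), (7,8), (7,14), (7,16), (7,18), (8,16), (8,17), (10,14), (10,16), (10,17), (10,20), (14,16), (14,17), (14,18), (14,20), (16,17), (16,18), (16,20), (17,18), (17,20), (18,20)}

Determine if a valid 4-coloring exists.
No, G is not 4-colorable

The clique on vertices [10, 14, 16, 17, 20] has size 5 > 4, so it alone needs 5 colors.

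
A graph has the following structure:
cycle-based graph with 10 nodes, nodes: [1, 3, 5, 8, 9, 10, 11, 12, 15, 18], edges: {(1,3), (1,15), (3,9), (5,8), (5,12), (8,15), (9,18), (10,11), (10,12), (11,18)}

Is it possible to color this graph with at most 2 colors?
A valid 2-coloring: color 1: [1, 8, 9, 11, 12]; color 2: [3, 5, 10, 15, 18].
(χ(G) = 2 ≤ 2.)

Yes, G is 2-colorable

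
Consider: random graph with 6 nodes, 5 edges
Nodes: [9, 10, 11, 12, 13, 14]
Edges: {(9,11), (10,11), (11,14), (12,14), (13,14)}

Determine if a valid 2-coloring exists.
A valid 2-coloring: color 1: [11, 12, 13]; color 2: [9, 10, 14].
(χ(G) = 2 ≤ 2.)

Yes, G is 2-colorable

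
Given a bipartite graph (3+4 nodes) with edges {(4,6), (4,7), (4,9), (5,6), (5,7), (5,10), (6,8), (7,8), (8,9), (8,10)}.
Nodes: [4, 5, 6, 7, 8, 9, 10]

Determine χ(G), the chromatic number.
Clique number ω(G) = 2 (lower bound: χ ≥ ω).
The graph is bipartite (no odd cycle), so 2 colors suffice: χ(G) = 2.
A valid 2-coloring: color 1: [4, 5, 8]; color 2: [6, 7, 9, 10].

χ(G) = 2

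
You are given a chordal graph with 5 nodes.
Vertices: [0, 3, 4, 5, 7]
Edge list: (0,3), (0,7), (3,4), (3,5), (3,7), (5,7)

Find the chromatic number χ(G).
χ(G) = 3

Clique number ω(G) = 3 (lower bound: χ ≥ ω).
The clique on [0, 3, 7] has size 3, forcing χ ≥ 3, and the coloring below uses 3 colors, so χ(G) = 3.
A valid 3-coloring: color 1: [3]; color 2: [4, 7]; color 3: [0, 5].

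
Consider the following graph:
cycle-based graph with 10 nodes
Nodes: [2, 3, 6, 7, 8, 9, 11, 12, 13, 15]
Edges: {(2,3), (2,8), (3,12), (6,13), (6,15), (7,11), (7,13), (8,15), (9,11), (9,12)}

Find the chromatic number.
Clique number ω(G) = 2 (lower bound: χ ≥ ω).
The graph is bipartite (no odd cycle), so 2 colors suffice: χ(G) = 2.
A valid 2-coloring: color 1: [3, 6, 7, 8, 9]; color 2: [2, 11, 12, 13, 15].

χ(G) = 2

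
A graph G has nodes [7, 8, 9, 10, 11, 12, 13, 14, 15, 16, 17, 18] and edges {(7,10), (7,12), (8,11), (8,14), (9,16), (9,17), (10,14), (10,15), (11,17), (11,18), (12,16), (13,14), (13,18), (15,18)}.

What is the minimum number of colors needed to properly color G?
χ(G) = 3

Clique number ω(G) = 2 (lower bound: χ ≥ ω).
Odd cycle [13, 18, 15, 10, 14] needs 3 colors (χ ≥ 3).
The coloring below uses 3 colors, so χ(G) = 3.
A valid 3-coloring: color 1: [7, 9, 11, 14, 15]; color 2: [8, 10, 16, 17, 18]; color 3: [12, 13].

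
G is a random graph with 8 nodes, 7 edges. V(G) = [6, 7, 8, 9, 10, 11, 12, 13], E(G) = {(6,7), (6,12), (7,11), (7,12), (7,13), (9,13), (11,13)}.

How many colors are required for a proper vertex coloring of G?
χ(G) = 3

Clique number ω(G) = 3 (lower bound: χ ≥ ω).
The clique on [7, 11, 13] has size 3, forcing χ ≥ 3, and the coloring below uses 3 colors, so χ(G) = 3.
A valid 3-coloring: color 1: [7, 8, 9, 10]; color 2: [6, 13]; color 3: [11, 12].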